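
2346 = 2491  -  145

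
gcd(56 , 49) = 7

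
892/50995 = 892/50995 = 0.02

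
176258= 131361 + 44897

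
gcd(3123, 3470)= 347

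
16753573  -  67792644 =- 51039071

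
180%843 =180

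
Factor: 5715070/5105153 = 2^1*5^1*353^1*743^(- 1 ) * 1619^1*6871^( - 1 )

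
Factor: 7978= 2^1*3989^1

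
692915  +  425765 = 1118680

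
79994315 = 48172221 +31822094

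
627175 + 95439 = 722614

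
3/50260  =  3/50260 = 0.00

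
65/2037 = 65/2037=0.03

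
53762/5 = 10752+2/5= 10752.40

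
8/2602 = 4/1301 = 0.00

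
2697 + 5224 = 7921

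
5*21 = 105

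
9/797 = 9/797  =  0.01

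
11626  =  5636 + 5990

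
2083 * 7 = 14581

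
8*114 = 912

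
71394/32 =35697/16 = 2231.06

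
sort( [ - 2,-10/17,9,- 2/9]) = [ - 2, - 10/17 , - 2/9, 9 ] 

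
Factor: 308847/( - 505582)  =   - 573/938 = - 2^(-1)*3^1*7^( - 1)*67^(-1 )*191^1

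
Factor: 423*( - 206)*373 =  - 2^1*3^2*47^1*103^1 * 373^1 = - 32502474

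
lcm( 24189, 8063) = 24189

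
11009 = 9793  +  1216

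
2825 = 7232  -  4407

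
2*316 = 632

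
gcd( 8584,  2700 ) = 4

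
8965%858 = 385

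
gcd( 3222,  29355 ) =3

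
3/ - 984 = - 1/328 = - 0.00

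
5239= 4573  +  666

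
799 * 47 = 37553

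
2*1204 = 2408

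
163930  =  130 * 1261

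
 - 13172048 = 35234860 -48406908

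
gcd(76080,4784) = 16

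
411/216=137/72 = 1.90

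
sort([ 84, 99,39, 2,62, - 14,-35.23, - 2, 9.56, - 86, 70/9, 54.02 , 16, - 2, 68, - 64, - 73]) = [ - 86, - 73  ,  -  64, - 35.23, - 14,- 2, - 2, 2,70/9,9.56, 16,39,  54.02, 62, 68, 84,99]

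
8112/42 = 1352/7 = 193.14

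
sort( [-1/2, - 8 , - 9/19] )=[ - 8,- 1/2, - 9/19] 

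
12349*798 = 9854502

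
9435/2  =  9435/2 =4717.50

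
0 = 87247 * 0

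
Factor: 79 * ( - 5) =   -  395 = - 5^1 * 79^1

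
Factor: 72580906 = 2^1*41^1 * 885133^1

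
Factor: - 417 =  - 3^1*139^1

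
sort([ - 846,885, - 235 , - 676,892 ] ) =[ - 846, - 676, -235,885,892] 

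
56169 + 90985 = 147154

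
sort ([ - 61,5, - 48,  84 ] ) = [ -61, - 48, 5 , 84 ]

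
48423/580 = 83 + 283/580 = 83.49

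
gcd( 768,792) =24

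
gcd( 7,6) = 1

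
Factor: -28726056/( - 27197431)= 2^3*3^3 * 17^1*23^( - 1 ) * 127^( - 1 )*7823^1 * 9311^( - 1 )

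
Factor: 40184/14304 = 5023/1788 = 2^( - 2) * 3^(- 1)*149^ (  -  1 )* 5023^1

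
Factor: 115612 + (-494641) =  - 379029  =  - 3^1*7^1 * 18049^1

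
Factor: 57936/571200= 2^( - 2 )*5^( - 2 )*7^(-1) * 71^1 = 71/700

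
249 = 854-605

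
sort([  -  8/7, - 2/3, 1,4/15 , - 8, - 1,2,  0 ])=[ - 8, - 8/7,-1, - 2/3,  0,4/15,  1 , 2 ] 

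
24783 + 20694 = 45477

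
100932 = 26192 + 74740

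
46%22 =2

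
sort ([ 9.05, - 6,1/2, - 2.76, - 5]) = [- 6, - 5, - 2.76,1/2,9.05 ]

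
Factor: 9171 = 3^2 * 1019^1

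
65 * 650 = 42250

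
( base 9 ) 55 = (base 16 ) 32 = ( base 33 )1H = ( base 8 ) 62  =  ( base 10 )50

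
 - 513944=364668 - 878612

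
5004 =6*834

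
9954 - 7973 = 1981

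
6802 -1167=5635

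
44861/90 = 44861/90= 498.46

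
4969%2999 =1970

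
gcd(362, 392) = 2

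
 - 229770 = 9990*( - 23)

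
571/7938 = 571/7938 = 0.07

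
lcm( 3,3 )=3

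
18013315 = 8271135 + 9742180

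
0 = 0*7741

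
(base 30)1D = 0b101011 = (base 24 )1j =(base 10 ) 43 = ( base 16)2B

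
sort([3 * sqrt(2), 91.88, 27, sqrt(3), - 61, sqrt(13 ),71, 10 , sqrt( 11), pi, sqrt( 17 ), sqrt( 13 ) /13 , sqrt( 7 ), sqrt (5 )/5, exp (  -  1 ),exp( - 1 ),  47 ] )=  [-61,  sqrt( 13 )/13,exp (  -  1 ),  exp( - 1 ), sqrt( 5) /5, sqrt(3),  sqrt(7),pi,sqrt(11 ), sqrt ( 13 ),sqrt(17 ),3*sqrt(2), 10, 27 , 47 , 71,91.88 ]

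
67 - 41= 26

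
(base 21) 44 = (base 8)130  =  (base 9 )107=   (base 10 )88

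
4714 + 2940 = 7654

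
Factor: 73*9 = 3^2  *73^1 = 657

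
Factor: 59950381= 17^1*677^1*5209^1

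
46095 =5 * 9219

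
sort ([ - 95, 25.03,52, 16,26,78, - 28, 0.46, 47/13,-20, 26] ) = [  -  95, - 28, - 20,  0.46, 47/13,  16,25.03, 26 , 26,52, 78]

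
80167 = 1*80167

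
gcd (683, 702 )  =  1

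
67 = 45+22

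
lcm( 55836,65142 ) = 390852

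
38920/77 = 5560/11 = 505.45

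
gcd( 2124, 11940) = 12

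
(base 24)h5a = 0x26c2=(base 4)2123002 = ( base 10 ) 9922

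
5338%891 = 883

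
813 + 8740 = 9553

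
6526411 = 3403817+3122594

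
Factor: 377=13^1*29^1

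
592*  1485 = 879120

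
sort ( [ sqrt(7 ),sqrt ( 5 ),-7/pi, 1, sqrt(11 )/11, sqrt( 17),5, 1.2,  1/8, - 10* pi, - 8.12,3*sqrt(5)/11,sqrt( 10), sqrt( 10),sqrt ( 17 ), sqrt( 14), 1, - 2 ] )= [- 10*pi, - 8.12 ,-7/pi, - 2, 1/8 , sqrt(11) /11 , 3 * sqrt(5) /11,1, 1,1.2,sqrt ( 5 ),sqrt( 7),sqrt( 10 ),sqrt( 10),sqrt(14 ) , sqrt ( 17), sqrt( 17), 5 ]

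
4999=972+4027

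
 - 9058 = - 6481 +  - 2577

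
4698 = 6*783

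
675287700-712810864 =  - 37523164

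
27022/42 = 13511/21 = 643.38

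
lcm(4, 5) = 20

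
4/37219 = 4/37219 = 0.00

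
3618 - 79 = 3539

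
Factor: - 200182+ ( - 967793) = -3^2*5^2 * 29^1*179^1 =- 1167975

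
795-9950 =-9155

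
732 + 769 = 1501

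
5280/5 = 1056 = 1056.00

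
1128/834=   188/139=1.35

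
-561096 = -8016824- - 7455728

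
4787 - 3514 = 1273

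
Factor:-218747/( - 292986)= 2^ (-1)*3^(  -  2 )*19^1*29^1*41^(  -  1 )  =  551/738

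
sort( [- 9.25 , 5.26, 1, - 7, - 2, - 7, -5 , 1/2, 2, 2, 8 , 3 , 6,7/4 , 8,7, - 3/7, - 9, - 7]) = [ -9.25, - 9, - 7, - 7,  -  7,-5, - 2, - 3/7,  1/2,1 , 7/4, 2 , 2, 3,5.26, 6 , 7, 8 , 8]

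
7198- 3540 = 3658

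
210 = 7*30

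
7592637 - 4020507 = 3572130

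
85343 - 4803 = 80540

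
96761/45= 96761/45 = 2150.24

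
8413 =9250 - 837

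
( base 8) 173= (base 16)7B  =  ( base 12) A3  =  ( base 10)123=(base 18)6f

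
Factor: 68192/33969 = 2^5*3^( - 1)*13^( - 2)*67^( - 1 )*2131^1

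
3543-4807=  - 1264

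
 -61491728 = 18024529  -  79516257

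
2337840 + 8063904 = 10401744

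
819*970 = 794430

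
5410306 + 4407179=9817485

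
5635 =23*245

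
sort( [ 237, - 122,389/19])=[ - 122,  389/19,237]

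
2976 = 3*992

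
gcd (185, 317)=1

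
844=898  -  54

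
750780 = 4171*180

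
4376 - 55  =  4321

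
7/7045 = 7/7045=0.00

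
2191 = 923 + 1268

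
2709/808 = 3 + 285/808 = 3.35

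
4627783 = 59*78437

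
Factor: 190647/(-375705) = - 5^( - 1 )*11^( - 2 ) * 307^1  =  - 307/605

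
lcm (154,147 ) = 3234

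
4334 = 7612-3278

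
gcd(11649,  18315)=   33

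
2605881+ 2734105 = 5339986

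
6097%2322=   1453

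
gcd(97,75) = 1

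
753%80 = 33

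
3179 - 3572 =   -  393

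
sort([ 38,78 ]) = [38,78]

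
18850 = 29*650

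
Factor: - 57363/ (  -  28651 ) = 3^1*7^(-1 )*  4093^( - 1 ) *19121^1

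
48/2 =24=   24.00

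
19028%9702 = 9326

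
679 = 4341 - 3662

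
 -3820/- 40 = 191/2  =  95.50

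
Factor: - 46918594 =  - 2^1*23459297^1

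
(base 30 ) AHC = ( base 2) 10010100110010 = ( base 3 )111001200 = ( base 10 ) 9522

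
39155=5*7831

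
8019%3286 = 1447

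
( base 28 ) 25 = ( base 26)29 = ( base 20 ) 31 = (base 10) 61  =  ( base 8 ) 75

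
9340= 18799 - 9459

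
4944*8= 39552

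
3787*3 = 11361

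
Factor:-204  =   - 2^2 * 3^1*17^1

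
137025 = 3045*45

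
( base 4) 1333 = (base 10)127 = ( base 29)4b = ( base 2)1111111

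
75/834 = 25/278 = 0.09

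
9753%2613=1914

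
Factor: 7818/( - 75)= - 2^1*5^(  -  2 )*1303^1 = - 2606/25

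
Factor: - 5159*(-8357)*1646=2^1*7^1*11^1*61^1*67^1*137^1 * 823^1 = 70965253898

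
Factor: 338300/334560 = 995/984 = 2^(  -  3)*3^( - 1 )*5^1 * 41^ ( - 1)*199^1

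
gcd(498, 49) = 1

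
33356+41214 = 74570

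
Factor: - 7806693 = -3^1 * 43^1*73^1*829^1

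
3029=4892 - 1863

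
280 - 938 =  - 658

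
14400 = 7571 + 6829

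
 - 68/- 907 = 68/907 =0.07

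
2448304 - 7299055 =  -4850751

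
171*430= 73530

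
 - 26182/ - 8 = 13091/4 = 3272.75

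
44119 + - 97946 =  - 53827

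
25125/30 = 1675/2= 837.50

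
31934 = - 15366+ 47300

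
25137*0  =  0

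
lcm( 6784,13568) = 13568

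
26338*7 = 184366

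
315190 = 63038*5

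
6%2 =0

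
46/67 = 46/67 = 0.69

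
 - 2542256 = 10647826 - 13190082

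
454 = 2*227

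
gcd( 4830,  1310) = 10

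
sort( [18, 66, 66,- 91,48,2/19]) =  [-91,  2/19,18, 48,  66, 66 ] 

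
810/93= 8+22/31  =  8.71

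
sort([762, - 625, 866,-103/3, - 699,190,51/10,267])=[ - 699,-625, - 103/3,51/10,190, 267, 762 , 866] 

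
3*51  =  153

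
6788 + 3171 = 9959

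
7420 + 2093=9513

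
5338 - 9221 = -3883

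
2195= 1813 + 382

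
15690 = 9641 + 6049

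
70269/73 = 70269/73= 962.59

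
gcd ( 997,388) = 1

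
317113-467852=-150739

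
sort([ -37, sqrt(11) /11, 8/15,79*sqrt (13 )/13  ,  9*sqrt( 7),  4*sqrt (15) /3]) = [ - 37,sqrt(11 )/11, 8/15 , 4*sqrt( 15)/3, 79*sqrt( 13 ) /13, 9*sqrt(7 ) ]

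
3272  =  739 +2533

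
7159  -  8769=  -  1610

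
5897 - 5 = 5892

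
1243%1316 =1243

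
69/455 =69/455 = 0.15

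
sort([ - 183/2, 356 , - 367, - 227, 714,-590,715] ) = [ - 590, - 367, - 227, - 183/2,356,714,715] 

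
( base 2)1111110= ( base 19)6c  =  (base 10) 126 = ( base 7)240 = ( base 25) 51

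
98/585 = 98/585 = 0.17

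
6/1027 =6/1027 = 0.01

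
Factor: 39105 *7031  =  3^2*5^1*11^1 * 79^2*89^1  =  274947255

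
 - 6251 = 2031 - 8282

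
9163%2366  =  2065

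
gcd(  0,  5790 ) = 5790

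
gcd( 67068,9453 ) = 69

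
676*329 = 222404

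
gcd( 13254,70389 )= 3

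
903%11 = 1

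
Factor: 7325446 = 2^1*3662723^1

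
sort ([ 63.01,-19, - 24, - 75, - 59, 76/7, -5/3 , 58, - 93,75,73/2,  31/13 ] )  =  [ - 93,  -  75, - 59, - 24, - 19 , - 5/3 , 31/13, 76/7, 73/2, 58,63.01,75 ]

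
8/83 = 8/83 = 0.10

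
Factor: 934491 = 3^1*79^1*3943^1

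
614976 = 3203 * 192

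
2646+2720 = 5366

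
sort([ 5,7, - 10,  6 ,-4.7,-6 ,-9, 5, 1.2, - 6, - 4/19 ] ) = [ - 10, - 9, - 6 , - 6, - 4.7, - 4/19,1.2,  5,  5,6, 7 ]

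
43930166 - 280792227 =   -  236862061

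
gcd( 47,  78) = 1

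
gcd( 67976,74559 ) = 29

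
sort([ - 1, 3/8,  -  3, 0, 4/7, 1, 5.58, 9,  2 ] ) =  [ - 3, - 1, 0, 3/8 , 4/7, 1,2,5.58,9 ] 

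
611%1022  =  611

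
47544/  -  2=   -  23772/1   =  -23772.00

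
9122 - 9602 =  - 480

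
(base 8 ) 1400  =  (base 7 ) 2145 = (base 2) 1100000000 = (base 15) 363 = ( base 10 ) 768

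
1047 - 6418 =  - 5371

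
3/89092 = 3/89092 = 0.00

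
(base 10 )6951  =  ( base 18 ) 1383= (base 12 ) 4033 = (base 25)b31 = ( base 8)15447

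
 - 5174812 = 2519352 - 7694164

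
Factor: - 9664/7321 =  - 2^6*151^1*7321^( -1 ) 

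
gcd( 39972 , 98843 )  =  1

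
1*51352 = 51352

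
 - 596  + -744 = -1340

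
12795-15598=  - 2803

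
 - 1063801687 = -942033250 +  - 121768437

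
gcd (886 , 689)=1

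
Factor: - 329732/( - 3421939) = 2^2*13^1 * 17^1 * 373^1 * 3421939^( - 1) 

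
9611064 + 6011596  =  15622660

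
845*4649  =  3928405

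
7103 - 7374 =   -  271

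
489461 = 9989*49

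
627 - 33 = 594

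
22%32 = 22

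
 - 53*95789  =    -  5076817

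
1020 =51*20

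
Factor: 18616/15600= 179/150 = 2^( - 1)*3^( - 1)*5^(  -  2)*179^1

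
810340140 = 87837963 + 722502177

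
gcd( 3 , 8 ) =1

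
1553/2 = 1553/2 = 776.50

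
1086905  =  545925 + 540980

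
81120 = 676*120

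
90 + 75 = 165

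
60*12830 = 769800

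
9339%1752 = 579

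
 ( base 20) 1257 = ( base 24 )fb3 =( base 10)8907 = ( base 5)241112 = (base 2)10001011001011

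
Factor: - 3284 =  - 2^2*821^1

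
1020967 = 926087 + 94880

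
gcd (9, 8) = 1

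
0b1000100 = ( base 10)68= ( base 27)2e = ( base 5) 233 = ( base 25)2I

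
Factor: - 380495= -5^1 * 76099^1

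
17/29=17/29 = 0.59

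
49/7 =7  =  7.00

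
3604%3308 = 296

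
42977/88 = 488 + 3/8 =488.38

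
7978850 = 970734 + 7008116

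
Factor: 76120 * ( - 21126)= - 2^4*3^1*5^1*7^1*11^1* 173^1 * 503^1 = - 1608111120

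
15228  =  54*282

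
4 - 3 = 1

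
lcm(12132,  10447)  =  376092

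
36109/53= 36109/53 = 681.30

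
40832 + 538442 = 579274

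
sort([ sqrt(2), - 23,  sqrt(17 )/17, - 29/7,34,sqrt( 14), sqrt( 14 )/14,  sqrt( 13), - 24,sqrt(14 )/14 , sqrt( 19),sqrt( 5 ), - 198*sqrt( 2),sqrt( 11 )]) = [ - 198*sqrt( 2), - 24,-23, - 29/7, sqrt( 17) /17,sqrt (14)/14  ,  sqrt( 14 )/14,sqrt( 2), sqrt( 5)  ,  sqrt ( 11 ),sqrt(13 ),sqrt(14),sqrt( 19) , 34 ]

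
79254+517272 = 596526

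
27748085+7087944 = 34836029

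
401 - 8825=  - 8424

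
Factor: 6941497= 73^1*95089^1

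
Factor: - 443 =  - 443^1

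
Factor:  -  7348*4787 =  - 2^2*11^1*167^1*4787^1  =  -35174876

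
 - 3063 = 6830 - 9893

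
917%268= 113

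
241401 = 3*80467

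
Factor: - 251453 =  - 41^1*6133^1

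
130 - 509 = -379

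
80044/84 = 20011/21  =  952.90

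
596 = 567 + 29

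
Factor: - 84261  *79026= - 2^1*3^2*13171^1*28087^1 = -6658809786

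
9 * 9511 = 85599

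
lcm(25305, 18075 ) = 126525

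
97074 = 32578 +64496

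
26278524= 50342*522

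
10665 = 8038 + 2627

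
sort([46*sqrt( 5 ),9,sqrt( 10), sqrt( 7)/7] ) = [sqrt( 7 ) /7,sqrt(10 ), 9, 46*sqrt( 5 )]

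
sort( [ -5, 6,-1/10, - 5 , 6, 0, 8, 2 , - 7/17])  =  [ -5, - 5, -7/17, - 1/10,0, 2, 6,6, 8] 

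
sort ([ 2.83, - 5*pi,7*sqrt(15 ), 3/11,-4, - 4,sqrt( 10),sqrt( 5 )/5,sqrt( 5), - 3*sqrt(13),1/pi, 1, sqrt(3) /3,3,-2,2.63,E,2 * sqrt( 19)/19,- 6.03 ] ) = [- 5*pi, - 3 *sqrt(13 ), - 6.03,-4, - 4, - 2, 3/11, 1/pi,sqrt( 5)/5,2*sqrt( 19)/19,sqrt( 3)/3,1,sqrt(5),2.63, E, 2.83,3,sqrt ( 10),7*sqrt( 15)] 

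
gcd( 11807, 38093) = 1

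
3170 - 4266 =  - 1096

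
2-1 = 1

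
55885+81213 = 137098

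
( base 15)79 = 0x72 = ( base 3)11020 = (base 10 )114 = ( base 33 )3f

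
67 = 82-15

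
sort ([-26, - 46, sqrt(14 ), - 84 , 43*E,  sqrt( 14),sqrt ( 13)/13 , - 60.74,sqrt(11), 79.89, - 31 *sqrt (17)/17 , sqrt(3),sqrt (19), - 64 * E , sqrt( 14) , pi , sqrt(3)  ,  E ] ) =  [ - 64 * E, - 84,-60.74,-46, - 26,- 31*  sqrt( 17) /17,  sqrt ( 13)/13 , sqrt ( 3 ),sqrt ( 3 ),E, pi,sqrt (11), sqrt( 14) , sqrt ( 14),  sqrt(14), sqrt ( 19 ),  79.89 , 43 * E ]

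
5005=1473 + 3532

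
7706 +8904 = 16610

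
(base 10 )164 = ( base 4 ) 2210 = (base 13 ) C8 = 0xA4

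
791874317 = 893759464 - 101885147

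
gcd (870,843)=3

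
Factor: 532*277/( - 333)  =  -2^2*3^ ( - 2 )*7^1*19^1*37^ ( - 1 )*277^1  =  - 147364/333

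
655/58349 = 655/58349 = 0.01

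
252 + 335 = 587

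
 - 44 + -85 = -129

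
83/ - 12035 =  - 1 + 144/145 = - 0.01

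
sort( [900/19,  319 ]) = [ 900/19, 319] 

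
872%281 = 29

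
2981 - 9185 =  - 6204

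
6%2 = 0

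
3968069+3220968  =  7189037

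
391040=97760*4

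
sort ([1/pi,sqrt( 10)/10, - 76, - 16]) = [ - 76,-16, sqrt(10 ) /10 , 1/pi] 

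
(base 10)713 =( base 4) 23021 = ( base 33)LK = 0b1011001001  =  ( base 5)10323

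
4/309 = 4/309 = 0.01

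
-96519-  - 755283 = 658764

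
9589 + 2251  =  11840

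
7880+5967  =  13847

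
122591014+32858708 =155449722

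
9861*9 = 88749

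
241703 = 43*5621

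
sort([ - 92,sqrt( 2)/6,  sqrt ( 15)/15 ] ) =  [- 92, sqrt(2)/6,sqrt( 15 )/15]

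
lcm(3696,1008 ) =11088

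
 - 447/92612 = -1+92165/92612 = - 0.00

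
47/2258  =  47/2258 = 0.02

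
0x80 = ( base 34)3Q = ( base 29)4C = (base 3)11202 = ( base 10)128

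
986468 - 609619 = 376849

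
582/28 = 291/14=20.79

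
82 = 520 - 438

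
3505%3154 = 351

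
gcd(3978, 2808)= 234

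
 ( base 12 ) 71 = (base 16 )55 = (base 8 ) 125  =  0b1010101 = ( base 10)85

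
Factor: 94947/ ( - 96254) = -2^( - 1 )*3^1 * 17^( - 1)*19^( - 1)*149^( - 1)*31649^1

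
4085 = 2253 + 1832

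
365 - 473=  - 108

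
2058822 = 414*4973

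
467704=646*724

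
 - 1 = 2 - 3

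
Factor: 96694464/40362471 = 2^6*3^(  -  1 )*17^( - 1 )  *  313^1* 331^ ( - 1 )*797^( - 1) *1609^1= 32231488/13454157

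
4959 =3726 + 1233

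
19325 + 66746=86071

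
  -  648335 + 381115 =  - 267220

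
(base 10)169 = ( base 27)67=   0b10101001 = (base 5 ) 1134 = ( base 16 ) A9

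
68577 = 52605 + 15972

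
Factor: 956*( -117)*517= -57827484 = -  2^2 * 3^2*11^1*13^1*47^1*239^1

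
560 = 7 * 80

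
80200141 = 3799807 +76400334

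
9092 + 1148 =10240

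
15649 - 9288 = 6361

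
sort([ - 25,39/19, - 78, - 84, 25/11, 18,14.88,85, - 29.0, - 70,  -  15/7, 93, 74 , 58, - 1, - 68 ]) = [-84, - 78, - 70, - 68 , - 29.0, - 25, - 15/7 , - 1,  39/19,25/11, 14.88,18, 58, 74, 85 , 93 ] 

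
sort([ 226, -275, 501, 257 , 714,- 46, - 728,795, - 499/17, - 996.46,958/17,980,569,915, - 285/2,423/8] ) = [  -  996.46, - 728, - 275, - 285/2, - 46, - 499/17 , 423/8,958/17,  226, 257,501,569, 714, 795,  915, 980] 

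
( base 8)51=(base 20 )21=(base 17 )27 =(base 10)41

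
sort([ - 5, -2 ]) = [  -  5, - 2]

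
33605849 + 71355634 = 104961483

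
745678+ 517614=1263292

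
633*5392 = 3413136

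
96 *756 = 72576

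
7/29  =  7/29=0.24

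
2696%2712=2696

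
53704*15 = 805560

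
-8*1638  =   - 13104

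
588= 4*147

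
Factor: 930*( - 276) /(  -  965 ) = 2^3*3^2*23^1*31^1*193^(-1) = 51336/193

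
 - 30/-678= 5/113 = 0.04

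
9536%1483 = 638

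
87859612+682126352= 769985964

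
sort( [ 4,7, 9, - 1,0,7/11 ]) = [ - 1 , 0,7/11 , 4  ,  7 , 9 ] 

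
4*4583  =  18332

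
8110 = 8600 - 490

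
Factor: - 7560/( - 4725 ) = 8/5 = 2^3*5^(-1 )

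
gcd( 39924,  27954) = 18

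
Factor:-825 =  - 3^1*5^2*11^1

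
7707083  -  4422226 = 3284857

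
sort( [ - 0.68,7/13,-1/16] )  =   [ - 0.68 , - 1/16,7/13] 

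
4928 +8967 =13895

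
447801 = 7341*61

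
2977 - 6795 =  - 3818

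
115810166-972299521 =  - 856489355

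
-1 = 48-49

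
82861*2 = 165722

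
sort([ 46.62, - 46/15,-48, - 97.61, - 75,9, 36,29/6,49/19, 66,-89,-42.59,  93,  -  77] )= [- 97.61, - 89,-77,-75, - 48,-42.59,-46/15,49/19, 29/6,9,36, 46.62, 66 , 93]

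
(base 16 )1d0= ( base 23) K4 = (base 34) DM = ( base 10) 464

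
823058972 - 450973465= 372085507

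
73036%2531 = 2168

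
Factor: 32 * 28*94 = 2^8*7^1*47^1 = 84224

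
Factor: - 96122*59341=-2^1*13^1* 3697^1*59341^1 = - 5703975602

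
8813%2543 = 1184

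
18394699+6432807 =24827506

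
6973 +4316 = 11289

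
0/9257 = 0 = 0.00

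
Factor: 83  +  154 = 3^1*79^1 = 237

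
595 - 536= 59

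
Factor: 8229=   3^1 * 13^1*211^1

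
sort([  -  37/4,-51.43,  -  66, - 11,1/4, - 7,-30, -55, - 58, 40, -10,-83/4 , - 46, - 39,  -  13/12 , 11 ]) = [  -  66, - 58,  -  55,  -  51.43, - 46,  -  39, - 30, - 83/4, - 11,-10,  -  37/4 , - 7, - 13/12,1/4,11, 40]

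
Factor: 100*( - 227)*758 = -17206600 = -2^3 * 5^2*227^1*379^1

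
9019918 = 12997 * 694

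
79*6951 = 549129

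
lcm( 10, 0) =0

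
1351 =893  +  458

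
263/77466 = 263/77466 = 0.00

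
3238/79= 40 + 78/79 =40.99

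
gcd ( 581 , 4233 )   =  83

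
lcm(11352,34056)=34056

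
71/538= 71/538 = 0.13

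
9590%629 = 155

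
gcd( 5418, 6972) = 42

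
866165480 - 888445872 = -22280392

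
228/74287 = 228/74287 = 0.00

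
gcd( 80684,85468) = 92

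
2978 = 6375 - 3397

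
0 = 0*56240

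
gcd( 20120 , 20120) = 20120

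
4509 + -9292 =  - 4783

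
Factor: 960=2^6 * 3^1*5^1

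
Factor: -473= - 11^1*43^1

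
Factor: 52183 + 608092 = 660275  =  5^2*7^4*11^1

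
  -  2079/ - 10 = 207 +9/10 =207.90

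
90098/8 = 45049/4 = 11262.25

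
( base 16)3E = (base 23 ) 2g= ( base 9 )68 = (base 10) 62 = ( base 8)76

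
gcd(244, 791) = 1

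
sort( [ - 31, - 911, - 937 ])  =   [ - 937,-911,- 31]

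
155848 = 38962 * 4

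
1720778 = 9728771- 8007993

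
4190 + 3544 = 7734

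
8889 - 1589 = 7300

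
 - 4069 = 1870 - 5939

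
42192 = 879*48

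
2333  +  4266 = 6599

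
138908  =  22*6314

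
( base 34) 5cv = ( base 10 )6219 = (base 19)h46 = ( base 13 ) 2AA5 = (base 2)1100001001011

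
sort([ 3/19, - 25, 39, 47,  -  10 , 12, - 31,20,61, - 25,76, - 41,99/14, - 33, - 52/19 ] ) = [-41, - 33, - 31,-25,-25, - 10, -52/19, 3/19,  99/14,12,20,39,  47 , 61,76 ]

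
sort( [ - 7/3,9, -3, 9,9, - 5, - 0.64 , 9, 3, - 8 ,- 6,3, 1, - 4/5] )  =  [ - 8, - 6, - 5, - 3, - 7/3, - 4/5, - 0.64, 1, 3, 3,9, 9,9, 9 ] 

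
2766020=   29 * 95380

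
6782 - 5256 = 1526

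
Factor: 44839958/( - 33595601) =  -2^1 * 13^( - 1 ) * 29^( - 1) * 73^1*197^1*1559^1*89113^( - 1)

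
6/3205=6/3205 =0.00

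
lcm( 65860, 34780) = 3095420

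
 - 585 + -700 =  - 1285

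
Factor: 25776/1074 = 2^3*3^1  =  24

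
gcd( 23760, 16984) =88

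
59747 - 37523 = 22224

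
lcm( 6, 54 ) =54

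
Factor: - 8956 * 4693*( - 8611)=2^2*13^1*19^2*79^1*109^1*2239^1 = 361924704388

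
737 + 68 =805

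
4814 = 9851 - 5037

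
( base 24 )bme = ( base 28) 8li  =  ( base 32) 6MU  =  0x1ADE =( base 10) 6878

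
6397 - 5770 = 627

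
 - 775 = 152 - 927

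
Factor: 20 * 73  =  1460 = 2^2*5^1*73^1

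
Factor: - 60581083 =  - 5087^1*11909^1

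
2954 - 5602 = -2648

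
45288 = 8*5661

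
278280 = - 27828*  ( - 10)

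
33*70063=2312079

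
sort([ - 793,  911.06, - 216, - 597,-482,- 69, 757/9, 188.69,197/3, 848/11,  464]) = [ - 793 , - 597, - 482, - 216, - 69,197/3,848/11,  757/9, 188.69 , 464,911.06]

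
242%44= 22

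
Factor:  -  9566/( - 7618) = 13^( - 1)*293^(-1 )*4783^1=4783/3809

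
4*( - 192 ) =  - 768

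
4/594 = 2/297 = 0.01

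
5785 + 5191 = 10976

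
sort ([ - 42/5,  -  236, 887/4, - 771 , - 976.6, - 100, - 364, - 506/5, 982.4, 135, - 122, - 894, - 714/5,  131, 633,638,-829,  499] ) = [- 976.6, - 894, - 829, - 771, - 364, - 236, - 714/5, - 122, - 506/5, - 100, - 42/5, 131,135, 887/4,499, 633, 638  ,  982.4]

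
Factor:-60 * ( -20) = 1200 = 2^4*3^1 * 5^2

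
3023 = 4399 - 1376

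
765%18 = 9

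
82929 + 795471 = 878400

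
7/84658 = 1/12094 = 0.00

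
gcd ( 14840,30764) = 4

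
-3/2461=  - 3/2461=- 0.00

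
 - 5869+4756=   -1113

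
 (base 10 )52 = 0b110100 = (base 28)1O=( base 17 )31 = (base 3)1221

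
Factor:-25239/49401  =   -3^( - 1 )*11^ ( - 1 )*47^1 * 179^1*499^( - 1 ) = - 8413/16467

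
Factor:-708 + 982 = 274=2^1*137^1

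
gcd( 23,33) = 1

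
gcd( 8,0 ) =8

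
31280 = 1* 31280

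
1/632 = 1/632 = 0.00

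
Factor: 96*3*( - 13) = -3744 = -2^5*3^2*13^1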